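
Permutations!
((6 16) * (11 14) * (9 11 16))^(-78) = ((6 9 11 14 16))^(-78) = (6 11 16 9 14)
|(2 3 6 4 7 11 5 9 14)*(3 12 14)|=21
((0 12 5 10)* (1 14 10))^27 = (0 1)(5 10)(12 14)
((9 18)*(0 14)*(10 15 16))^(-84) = (18)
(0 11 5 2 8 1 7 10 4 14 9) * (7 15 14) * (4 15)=(0 11 5 2 8 1 4 7 10 15 14 9)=[11, 4, 8, 3, 7, 2, 6, 10, 1, 0, 15, 5, 12, 13, 9, 14]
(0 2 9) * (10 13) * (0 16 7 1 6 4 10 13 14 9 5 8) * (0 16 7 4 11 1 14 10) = (0 2 5 8 16 4)(1 6 11)(7 14 9) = [2, 6, 5, 3, 0, 8, 11, 14, 16, 7, 10, 1, 12, 13, 9, 15, 4]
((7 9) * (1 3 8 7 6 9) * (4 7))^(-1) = (1 7 4 8 3)(6 9)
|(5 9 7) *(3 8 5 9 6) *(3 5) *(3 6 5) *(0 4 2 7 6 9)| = |(0 4 2 7)(3 8 9 6)| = 4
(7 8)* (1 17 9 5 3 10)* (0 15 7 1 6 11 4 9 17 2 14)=(17)(0 15 7 8 1 2 14)(3 10 6 11 4 9 5)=[15, 2, 14, 10, 9, 3, 11, 8, 1, 5, 6, 4, 12, 13, 0, 7, 16, 17]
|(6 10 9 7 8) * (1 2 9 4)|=8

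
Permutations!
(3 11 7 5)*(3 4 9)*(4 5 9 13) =(3 11 7 9)(4 13) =[0, 1, 2, 11, 13, 5, 6, 9, 8, 3, 10, 7, 12, 4]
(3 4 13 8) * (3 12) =(3 4 13 8 12) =[0, 1, 2, 4, 13, 5, 6, 7, 12, 9, 10, 11, 3, 8]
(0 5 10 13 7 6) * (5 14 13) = (0 14 13 7 6)(5 10) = [14, 1, 2, 3, 4, 10, 0, 6, 8, 9, 5, 11, 12, 7, 13]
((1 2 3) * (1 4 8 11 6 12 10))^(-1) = ((1 2 3 4 8 11 6 12 10))^(-1) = (1 10 12 6 11 8 4 3 2)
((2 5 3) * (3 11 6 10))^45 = ((2 5 11 6 10 3))^45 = (2 6)(3 11)(5 10)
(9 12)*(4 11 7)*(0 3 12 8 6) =(0 3 12 9 8 6)(4 11 7) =[3, 1, 2, 12, 11, 5, 0, 4, 6, 8, 10, 7, 9]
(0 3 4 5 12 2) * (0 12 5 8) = (0 3 4 8)(2 12) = [3, 1, 12, 4, 8, 5, 6, 7, 0, 9, 10, 11, 2]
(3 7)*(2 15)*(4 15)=(2 4 15)(3 7)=[0, 1, 4, 7, 15, 5, 6, 3, 8, 9, 10, 11, 12, 13, 14, 2]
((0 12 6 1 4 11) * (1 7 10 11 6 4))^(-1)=(0 11 10 7 6 4 12)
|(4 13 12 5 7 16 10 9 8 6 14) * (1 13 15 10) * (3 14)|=24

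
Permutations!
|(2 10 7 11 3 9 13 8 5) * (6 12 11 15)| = 12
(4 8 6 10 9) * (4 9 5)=(4 8 6 10 5)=[0, 1, 2, 3, 8, 4, 10, 7, 6, 9, 5]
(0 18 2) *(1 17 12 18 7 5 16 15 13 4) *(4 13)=(0 7 5 16 15 4 1 17 12 18 2)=[7, 17, 0, 3, 1, 16, 6, 5, 8, 9, 10, 11, 18, 13, 14, 4, 15, 12, 2]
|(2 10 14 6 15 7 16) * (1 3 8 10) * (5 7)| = 11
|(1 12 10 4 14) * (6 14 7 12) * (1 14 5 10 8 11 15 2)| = 11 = |(1 6 5 10 4 7 12 8 11 15 2)|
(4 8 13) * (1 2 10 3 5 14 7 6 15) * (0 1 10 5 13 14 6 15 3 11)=[1, 2, 5, 13, 8, 6, 3, 15, 14, 9, 11, 0, 12, 4, 7, 10]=(0 1 2 5 6 3 13 4 8 14 7 15 10 11)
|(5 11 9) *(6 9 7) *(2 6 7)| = |(2 6 9 5 11)| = 5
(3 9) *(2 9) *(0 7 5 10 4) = (0 7 5 10 4)(2 9 3) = [7, 1, 9, 2, 0, 10, 6, 5, 8, 3, 4]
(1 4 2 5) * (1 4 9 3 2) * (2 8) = [0, 9, 5, 8, 1, 4, 6, 7, 2, 3] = (1 9 3 8 2 5 4)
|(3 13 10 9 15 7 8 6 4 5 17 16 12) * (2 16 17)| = 13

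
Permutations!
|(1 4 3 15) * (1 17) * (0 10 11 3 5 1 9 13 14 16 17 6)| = |(0 10 11 3 15 6)(1 4 5)(9 13 14 16 17)| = 30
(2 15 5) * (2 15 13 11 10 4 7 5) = (2 13 11 10 4 7 5 15) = [0, 1, 13, 3, 7, 15, 6, 5, 8, 9, 4, 10, 12, 11, 14, 2]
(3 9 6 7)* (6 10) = (3 9 10 6 7) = [0, 1, 2, 9, 4, 5, 7, 3, 8, 10, 6]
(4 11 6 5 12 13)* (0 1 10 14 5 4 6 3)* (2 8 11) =(0 1 10 14 5 12 13 6 4 2 8 11 3) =[1, 10, 8, 0, 2, 12, 4, 7, 11, 9, 14, 3, 13, 6, 5]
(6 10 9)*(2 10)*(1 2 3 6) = (1 2 10 9)(3 6) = [0, 2, 10, 6, 4, 5, 3, 7, 8, 1, 9]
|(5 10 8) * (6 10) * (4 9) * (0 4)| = 12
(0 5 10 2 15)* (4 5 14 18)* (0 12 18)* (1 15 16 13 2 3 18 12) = (0 14)(1 15)(2 16 13)(3 18 4 5 10) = [14, 15, 16, 18, 5, 10, 6, 7, 8, 9, 3, 11, 12, 2, 0, 1, 13, 17, 4]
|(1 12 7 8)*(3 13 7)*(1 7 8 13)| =3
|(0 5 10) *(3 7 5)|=5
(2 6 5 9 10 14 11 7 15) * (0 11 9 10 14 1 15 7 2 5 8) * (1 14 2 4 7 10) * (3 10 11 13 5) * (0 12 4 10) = (0 13 5 1 15 3)(2 6 8 12 4 7 11 10 14 9) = [13, 15, 6, 0, 7, 1, 8, 11, 12, 2, 14, 10, 4, 5, 9, 3]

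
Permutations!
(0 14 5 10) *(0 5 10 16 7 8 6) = (0 14 10 5 16 7 8 6) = [14, 1, 2, 3, 4, 16, 0, 8, 6, 9, 5, 11, 12, 13, 10, 15, 7]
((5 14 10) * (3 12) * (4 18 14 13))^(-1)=(3 12)(4 13 5 10 14 18)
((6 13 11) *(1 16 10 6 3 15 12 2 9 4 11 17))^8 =(1 10 13)(2 9 4 11 3 15 12)(6 17 16)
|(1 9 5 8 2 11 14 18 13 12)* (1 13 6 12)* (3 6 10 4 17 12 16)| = 39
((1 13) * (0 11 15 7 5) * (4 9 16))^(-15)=(16)(1 13)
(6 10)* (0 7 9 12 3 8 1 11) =[7, 11, 2, 8, 4, 5, 10, 9, 1, 12, 6, 0, 3] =(0 7 9 12 3 8 1 11)(6 10)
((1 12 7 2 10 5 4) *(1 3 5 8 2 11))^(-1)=((1 12 7 11)(2 10 8)(3 5 4))^(-1)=(1 11 7 12)(2 8 10)(3 4 5)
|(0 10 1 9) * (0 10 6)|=|(0 6)(1 9 10)|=6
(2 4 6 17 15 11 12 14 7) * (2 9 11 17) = [0, 1, 4, 3, 6, 5, 2, 9, 8, 11, 10, 12, 14, 13, 7, 17, 16, 15] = (2 4 6)(7 9 11 12 14)(15 17)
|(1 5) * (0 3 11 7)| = |(0 3 11 7)(1 5)| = 4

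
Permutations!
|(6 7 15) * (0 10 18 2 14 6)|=8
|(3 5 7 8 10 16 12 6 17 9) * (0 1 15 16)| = |(0 1 15 16 12 6 17 9 3 5 7 8 10)| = 13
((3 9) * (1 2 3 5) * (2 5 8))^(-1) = (1 5)(2 8 9 3)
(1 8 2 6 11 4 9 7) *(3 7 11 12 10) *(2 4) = (1 8 4 9 11 2 6 12 10 3 7) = [0, 8, 6, 7, 9, 5, 12, 1, 4, 11, 3, 2, 10]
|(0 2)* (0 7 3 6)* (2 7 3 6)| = 6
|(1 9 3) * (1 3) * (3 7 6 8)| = |(1 9)(3 7 6 8)| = 4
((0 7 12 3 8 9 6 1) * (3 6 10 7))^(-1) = (0 1 6 12 7 10 9 8 3)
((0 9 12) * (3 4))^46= (0 9 12)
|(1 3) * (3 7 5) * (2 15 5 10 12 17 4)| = 10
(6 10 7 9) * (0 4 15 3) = (0 4 15 3)(6 10 7 9) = [4, 1, 2, 0, 15, 5, 10, 9, 8, 6, 7, 11, 12, 13, 14, 3]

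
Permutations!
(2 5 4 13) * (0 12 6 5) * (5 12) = (0 5 4 13 2)(6 12) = [5, 1, 0, 3, 13, 4, 12, 7, 8, 9, 10, 11, 6, 2]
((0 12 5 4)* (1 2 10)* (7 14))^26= (14)(0 5)(1 10 2)(4 12)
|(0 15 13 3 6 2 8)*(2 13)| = 12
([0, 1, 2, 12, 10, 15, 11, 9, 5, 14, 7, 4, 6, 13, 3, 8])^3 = [0, 1, 2, 11, 9, 5, 10, 3, 8, 12, 14, 7, 4, 13, 6, 15]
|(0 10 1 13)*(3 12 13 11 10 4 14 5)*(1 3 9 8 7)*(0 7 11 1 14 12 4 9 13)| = 8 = |(0 9 8 11 10 3 4 12)(5 13 7 14)|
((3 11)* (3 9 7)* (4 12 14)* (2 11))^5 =(4 14 12)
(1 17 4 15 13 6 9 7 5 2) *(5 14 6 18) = (1 17 4 15 13 18 5 2)(6 9 7 14) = [0, 17, 1, 3, 15, 2, 9, 14, 8, 7, 10, 11, 12, 18, 6, 13, 16, 4, 5]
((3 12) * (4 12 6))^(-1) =((3 6 4 12))^(-1) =(3 12 4 6)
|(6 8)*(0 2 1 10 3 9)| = |(0 2 1 10 3 9)(6 8)| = 6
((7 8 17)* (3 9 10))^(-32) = (3 9 10)(7 8 17)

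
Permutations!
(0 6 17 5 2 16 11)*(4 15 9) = (0 6 17 5 2 16 11)(4 15 9) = [6, 1, 16, 3, 15, 2, 17, 7, 8, 4, 10, 0, 12, 13, 14, 9, 11, 5]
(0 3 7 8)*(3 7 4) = (0 7 8)(3 4) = [7, 1, 2, 4, 3, 5, 6, 8, 0]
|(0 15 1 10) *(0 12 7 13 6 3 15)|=8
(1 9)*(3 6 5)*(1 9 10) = [0, 10, 2, 6, 4, 3, 5, 7, 8, 9, 1] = (1 10)(3 6 5)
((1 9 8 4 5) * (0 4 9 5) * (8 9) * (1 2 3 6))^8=(9)(1 3 5 6 2)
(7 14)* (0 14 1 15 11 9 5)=(0 14 7 1 15 11 9 5)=[14, 15, 2, 3, 4, 0, 6, 1, 8, 5, 10, 9, 12, 13, 7, 11]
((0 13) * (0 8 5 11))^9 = (0 11 5 8 13)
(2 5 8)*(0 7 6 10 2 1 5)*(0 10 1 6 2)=(0 7 2 10)(1 5 8 6)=[7, 5, 10, 3, 4, 8, 1, 2, 6, 9, 0]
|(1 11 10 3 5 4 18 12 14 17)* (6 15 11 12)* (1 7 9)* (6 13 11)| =|(1 12 14 17 7 9)(3 5 4 18 13 11 10)(6 15)| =42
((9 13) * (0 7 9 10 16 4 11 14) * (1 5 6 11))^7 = (0 1 9 6 10 14 4 7 5 13 11 16)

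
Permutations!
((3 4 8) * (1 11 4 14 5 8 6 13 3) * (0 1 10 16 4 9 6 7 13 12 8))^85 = ((0 1 11 9 6 12 8 10 16 4 7 13 3 14 5))^85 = (0 7 12)(1 13 8)(3 10 11)(4 6 5)(9 14 16)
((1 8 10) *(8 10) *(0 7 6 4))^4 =(10)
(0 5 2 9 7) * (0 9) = (0 5 2)(7 9) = [5, 1, 0, 3, 4, 2, 6, 9, 8, 7]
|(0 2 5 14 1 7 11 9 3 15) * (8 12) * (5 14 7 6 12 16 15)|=45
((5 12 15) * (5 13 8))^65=(15)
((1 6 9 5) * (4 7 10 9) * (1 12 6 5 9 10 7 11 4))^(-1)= (1 6 12 5)(4 11)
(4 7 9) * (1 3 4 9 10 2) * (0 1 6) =(0 1 3 4 7 10 2 6) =[1, 3, 6, 4, 7, 5, 0, 10, 8, 9, 2]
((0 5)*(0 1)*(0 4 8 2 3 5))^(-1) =(1 5 3 2 8 4)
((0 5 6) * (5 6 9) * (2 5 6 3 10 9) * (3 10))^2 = (0 9)(6 10)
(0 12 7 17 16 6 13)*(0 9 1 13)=(0 12 7 17 16 6)(1 13 9)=[12, 13, 2, 3, 4, 5, 0, 17, 8, 1, 10, 11, 7, 9, 14, 15, 6, 16]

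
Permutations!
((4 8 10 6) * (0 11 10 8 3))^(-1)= (0 3 4 6 10 11)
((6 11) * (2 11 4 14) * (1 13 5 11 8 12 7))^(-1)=((1 13 5 11 6 4 14 2 8 12 7))^(-1)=(1 7 12 8 2 14 4 6 11 5 13)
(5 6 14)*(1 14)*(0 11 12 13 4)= (0 11 12 13 4)(1 14 5 6)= [11, 14, 2, 3, 0, 6, 1, 7, 8, 9, 10, 12, 13, 4, 5]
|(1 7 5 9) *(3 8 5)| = 6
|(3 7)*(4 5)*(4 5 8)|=2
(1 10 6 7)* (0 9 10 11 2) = (0 9 10 6 7 1 11 2) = [9, 11, 0, 3, 4, 5, 7, 1, 8, 10, 6, 2]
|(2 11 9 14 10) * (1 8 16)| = 15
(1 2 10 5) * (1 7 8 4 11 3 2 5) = [0, 5, 10, 2, 11, 7, 6, 8, 4, 9, 1, 3] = (1 5 7 8 4 11 3 2 10)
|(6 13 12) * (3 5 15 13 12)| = |(3 5 15 13)(6 12)| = 4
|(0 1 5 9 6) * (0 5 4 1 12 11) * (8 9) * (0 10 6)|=|(0 12 11 10 6 5 8 9)(1 4)|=8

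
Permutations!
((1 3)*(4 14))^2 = ((1 3)(4 14))^2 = (14)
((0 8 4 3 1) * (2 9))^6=(9)(0 8 4 3 1)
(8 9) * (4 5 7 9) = (4 5 7 9 8) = [0, 1, 2, 3, 5, 7, 6, 9, 4, 8]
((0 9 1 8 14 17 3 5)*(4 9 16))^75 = ((0 16 4 9 1 8 14 17 3 5))^75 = (0 8)(1 5)(3 9)(4 17)(14 16)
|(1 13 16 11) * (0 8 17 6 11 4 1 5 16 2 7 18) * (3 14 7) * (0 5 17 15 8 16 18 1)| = 6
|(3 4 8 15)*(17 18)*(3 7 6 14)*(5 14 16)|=18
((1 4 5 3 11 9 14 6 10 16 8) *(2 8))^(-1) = (1 8 2 16 10 6 14 9 11 3 5 4)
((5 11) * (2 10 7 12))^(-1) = (2 12 7 10)(5 11)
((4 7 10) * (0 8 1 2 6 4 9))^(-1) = (0 9 10 7 4 6 2 1 8)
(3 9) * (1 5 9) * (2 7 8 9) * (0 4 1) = (0 4 1 5 2 7 8 9 3) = [4, 5, 7, 0, 1, 2, 6, 8, 9, 3]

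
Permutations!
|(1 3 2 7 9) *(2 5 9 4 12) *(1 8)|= |(1 3 5 9 8)(2 7 4 12)|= 20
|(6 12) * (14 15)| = |(6 12)(14 15)| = 2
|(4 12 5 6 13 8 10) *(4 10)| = |(4 12 5 6 13 8)| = 6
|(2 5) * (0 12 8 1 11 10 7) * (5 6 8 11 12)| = 10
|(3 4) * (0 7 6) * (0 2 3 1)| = 7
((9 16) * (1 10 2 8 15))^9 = (1 15 8 2 10)(9 16)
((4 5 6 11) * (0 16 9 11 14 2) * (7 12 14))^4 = ((0 16 9 11 4 5 6 7 12 14 2))^4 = (0 4 12 16 5 14 9 6 2 11 7)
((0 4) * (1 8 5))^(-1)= ((0 4)(1 8 5))^(-1)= (0 4)(1 5 8)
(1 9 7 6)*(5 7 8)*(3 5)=(1 9 8 3 5 7 6)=[0, 9, 2, 5, 4, 7, 1, 6, 3, 8]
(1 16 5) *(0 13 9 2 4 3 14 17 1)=[13, 16, 4, 14, 3, 0, 6, 7, 8, 2, 10, 11, 12, 9, 17, 15, 5, 1]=(0 13 9 2 4 3 14 17 1 16 5)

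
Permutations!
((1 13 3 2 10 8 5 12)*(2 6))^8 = ((1 13 3 6 2 10 8 5 12))^8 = (1 12 5 8 10 2 6 3 13)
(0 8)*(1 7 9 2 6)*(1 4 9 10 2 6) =(0 8)(1 7 10 2)(4 9 6) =[8, 7, 1, 3, 9, 5, 4, 10, 0, 6, 2]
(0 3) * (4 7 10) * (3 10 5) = (0 10 4 7 5 3) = [10, 1, 2, 0, 7, 3, 6, 5, 8, 9, 4]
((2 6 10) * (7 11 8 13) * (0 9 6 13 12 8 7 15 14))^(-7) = ((0 9 6 10 2 13 15 14)(7 11)(8 12))^(-7) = (0 9 6 10 2 13 15 14)(7 11)(8 12)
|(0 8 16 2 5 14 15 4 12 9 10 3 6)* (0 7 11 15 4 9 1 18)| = |(0 8 16 2 5 14 4 12 1 18)(3 6 7 11 15 9 10)| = 70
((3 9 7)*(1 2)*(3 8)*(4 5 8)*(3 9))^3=(1 2)(4 9 5 7 8)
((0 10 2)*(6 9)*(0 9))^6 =(0 10 2 9 6)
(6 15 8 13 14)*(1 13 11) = (1 13 14 6 15 8 11) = [0, 13, 2, 3, 4, 5, 15, 7, 11, 9, 10, 1, 12, 14, 6, 8]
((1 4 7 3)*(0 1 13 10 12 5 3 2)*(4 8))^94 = ((0 1 8 4 7 2)(3 13 10 12 5))^94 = (0 7 8)(1 2 4)(3 5 12 10 13)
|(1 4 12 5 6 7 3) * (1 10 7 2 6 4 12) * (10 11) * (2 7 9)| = 28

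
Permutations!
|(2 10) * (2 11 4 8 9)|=|(2 10 11 4 8 9)|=6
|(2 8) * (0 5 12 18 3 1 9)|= 14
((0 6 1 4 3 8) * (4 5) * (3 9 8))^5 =(0 9 5 6 8 4 1)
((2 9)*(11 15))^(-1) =(2 9)(11 15)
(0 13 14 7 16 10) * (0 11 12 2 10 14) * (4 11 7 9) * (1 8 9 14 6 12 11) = (0 13)(1 8 9 4)(2 10 7 16 6 12) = [13, 8, 10, 3, 1, 5, 12, 16, 9, 4, 7, 11, 2, 0, 14, 15, 6]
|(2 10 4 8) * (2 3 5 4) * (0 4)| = |(0 4 8 3 5)(2 10)| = 10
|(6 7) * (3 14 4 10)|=4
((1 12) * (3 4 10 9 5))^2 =(12)(3 10 5 4 9) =((1 12)(3 4 10 9 5))^2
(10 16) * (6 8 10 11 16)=(6 8 10)(11 16)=[0, 1, 2, 3, 4, 5, 8, 7, 10, 9, 6, 16, 12, 13, 14, 15, 11]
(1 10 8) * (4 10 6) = (1 6 4 10 8) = [0, 6, 2, 3, 10, 5, 4, 7, 1, 9, 8]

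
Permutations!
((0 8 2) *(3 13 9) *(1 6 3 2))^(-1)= (0 2 9 13 3 6 1 8)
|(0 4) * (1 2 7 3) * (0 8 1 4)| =|(1 2 7 3 4 8)| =6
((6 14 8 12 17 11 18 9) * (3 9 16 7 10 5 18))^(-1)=((3 9 6 14 8 12 17 11)(5 18 16 7 10))^(-1)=(3 11 17 12 8 14 6 9)(5 10 7 16 18)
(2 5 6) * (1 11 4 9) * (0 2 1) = (0 2 5 6 1 11 4 9) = [2, 11, 5, 3, 9, 6, 1, 7, 8, 0, 10, 4]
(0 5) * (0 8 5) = [0, 1, 2, 3, 4, 8, 6, 7, 5] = (5 8)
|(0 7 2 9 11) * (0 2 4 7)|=6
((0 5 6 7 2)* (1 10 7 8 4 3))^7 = ((0 5 6 8 4 3 1 10 7 2))^7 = (0 10 4 5 7 3 6 2 1 8)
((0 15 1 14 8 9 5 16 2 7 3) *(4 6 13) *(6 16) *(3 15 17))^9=(17)(1 2 13 9)(4 5 14 7)(6 8 15 16)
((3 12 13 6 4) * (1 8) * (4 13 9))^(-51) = ((1 8)(3 12 9 4)(6 13))^(-51) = (1 8)(3 12 9 4)(6 13)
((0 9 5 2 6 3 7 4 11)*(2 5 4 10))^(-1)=((0 9 4 11)(2 6 3 7 10))^(-1)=(0 11 4 9)(2 10 7 3 6)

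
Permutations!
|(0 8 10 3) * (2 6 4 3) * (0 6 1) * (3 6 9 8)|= |(0 3 9 8 10 2 1)(4 6)|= 14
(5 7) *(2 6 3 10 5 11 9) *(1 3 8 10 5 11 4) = (1 3 5 7 4)(2 6 8 10 11 9) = [0, 3, 6, 5, 1, 7, 8, 4, 10, 2, 11, 9]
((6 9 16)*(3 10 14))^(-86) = (3 10 14)(6 9 16)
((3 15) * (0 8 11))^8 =(15)(0 11 8)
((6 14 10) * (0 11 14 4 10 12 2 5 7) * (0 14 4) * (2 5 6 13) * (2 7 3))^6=((0 11 4 10 13 7 14 12 5 3 2 6))^6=(0 14)(2 13)(3 10)(4 5)(6 7)(11 12)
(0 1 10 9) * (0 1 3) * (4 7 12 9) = [3, 10, 2, 0, 7, 5, 6, 12, 8, 1, 4, 11, 9] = (0 3)(1 10 4 7 12 9)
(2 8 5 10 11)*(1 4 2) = (1 4 2 8 5 10 11) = [0, 4, 8, 3, 2, 10, 6, 7, 5, 9, 11, 1]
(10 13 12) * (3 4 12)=(3 4 12 10 13)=[0, 1, 2, 4, 12, 5, 6, 7, 8, 9, 13, 11, 10, 3]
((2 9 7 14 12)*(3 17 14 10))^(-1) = (2 12 14 17 3 10 7 9) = ((2 9 7 10 3 17 14 12))^(-1)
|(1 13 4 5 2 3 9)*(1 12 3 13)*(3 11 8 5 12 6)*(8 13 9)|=12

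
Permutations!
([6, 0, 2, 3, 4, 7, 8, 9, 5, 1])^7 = [0, 1, 2, 3, 4, 5, 6, 7, 8, 9]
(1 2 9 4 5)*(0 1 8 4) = [1, 2, 9, 3, 5, 8, 6, 7, 4, 0] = (0 1 2 9)(4 5 8)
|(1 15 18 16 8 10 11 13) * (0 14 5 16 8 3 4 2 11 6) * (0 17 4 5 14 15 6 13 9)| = |(0 15 18 8 10 13 1 6 17 4 2 11 9)(3 5 16)| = 39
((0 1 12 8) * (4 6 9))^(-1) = ((0 1 12 8)(4 6 9))^(-1) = (0 8 12 1)(4 9 6)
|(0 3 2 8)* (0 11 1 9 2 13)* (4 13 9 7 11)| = |(0 3 9 2 8 4 13)(1 7 11)| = 21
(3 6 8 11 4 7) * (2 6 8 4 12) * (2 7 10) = (2 6 4 10)(3 8 11 12 7) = [0, 1, 6, 8, 10, 5, 4, 3, 11, 9, 2, 12, 7]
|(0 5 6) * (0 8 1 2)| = 6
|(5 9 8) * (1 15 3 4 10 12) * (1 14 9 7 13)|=12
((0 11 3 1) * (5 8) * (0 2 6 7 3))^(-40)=((0 11)(1 2 6 7 3)(5 8))^(-40)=(11)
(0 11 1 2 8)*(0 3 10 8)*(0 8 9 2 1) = [11, 1, 8, 10, 4, 5, 6, 7, 3, 2, 9, 0] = (0 11)(2 8 3 10 9)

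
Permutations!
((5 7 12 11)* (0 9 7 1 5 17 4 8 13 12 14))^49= ((0 9 7 14)(1 5)(4 8 13 12 11 17))^49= (0 9 7 14)(1 5)(4 8 13 12 11 17)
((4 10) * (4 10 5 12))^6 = (12)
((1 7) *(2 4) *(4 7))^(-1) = (1 7 2 4)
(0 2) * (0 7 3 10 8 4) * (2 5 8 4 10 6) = (0 5 8 10 4)(2 7 3 6) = [5, 1, 7, 6, 0, 8, 2, 3, 10, 9, 4]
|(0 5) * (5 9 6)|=4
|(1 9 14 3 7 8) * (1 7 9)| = |(3 9 14)(7 8)| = 6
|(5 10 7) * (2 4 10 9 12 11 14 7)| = 6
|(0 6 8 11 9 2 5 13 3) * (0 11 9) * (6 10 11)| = 21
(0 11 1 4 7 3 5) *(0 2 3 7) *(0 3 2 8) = [11, 4, 2, 5, 3, 8, 6, 7, 0, 9, 10, 1] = (0 11 1 4 3 5 8)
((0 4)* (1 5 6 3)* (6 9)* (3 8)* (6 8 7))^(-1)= (0 4)(1 3 8 9 5)(6 7)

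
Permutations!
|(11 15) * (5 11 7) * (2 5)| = 5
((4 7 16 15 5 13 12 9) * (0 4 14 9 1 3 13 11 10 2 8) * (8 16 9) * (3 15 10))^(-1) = (0 8 14 9 7 4)(1 12 13 3 11 5 15)(2 10 16)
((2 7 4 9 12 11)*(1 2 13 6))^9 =((1 2 7 4 9 12 11 13 6))^9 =(13)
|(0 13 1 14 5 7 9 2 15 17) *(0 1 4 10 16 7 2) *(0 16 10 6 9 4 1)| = |(0 13 1 14 5 2 15 17)(4 6 9 16 7)| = 40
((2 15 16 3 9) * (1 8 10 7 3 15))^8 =((1 8 10 7 3 9 2)(15 16))^8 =(16)(1 8 10 7 3 9 2)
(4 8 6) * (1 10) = (1 10)(4 8 6) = [0, 10, 2, 3, 8, 5, 4, 7, 6, 9, 1]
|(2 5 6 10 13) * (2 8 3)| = |(2 5 6 10 13 8 3)| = 7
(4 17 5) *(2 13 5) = (2 13 5 4 17) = [0, 1, 13, 3, 17, 4, 6, 7, 8, 9, 10, 11, 12, 5, 14, 15, 16, 2]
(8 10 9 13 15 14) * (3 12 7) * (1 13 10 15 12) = (1 13 12 7 3)(8 15 14)(9 10) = [0, 13, 2, 1, 4, 5, 6, 3, 15, 10, 9, 11, 7, 12, 8, 14]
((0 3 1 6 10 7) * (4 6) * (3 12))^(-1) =(0 7 10 6 4 1 3 12)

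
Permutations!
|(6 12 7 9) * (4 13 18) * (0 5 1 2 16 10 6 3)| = 33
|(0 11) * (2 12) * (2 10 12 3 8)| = 6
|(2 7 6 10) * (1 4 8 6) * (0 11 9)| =|(0 11 9)(1 4 8 6 10 2 7)| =21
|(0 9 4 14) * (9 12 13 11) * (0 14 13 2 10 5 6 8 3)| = 8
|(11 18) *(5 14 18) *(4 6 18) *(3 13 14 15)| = 9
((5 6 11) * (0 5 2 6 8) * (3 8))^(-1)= (0 8 3 5)(2 11 6)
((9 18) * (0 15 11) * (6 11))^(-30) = (18)(0 6)(11 15)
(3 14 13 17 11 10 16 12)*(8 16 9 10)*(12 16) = (3 14 13 17 11 8 12)(9 10) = [0, 1, 2, 14, 4, 5, 6, 7, 12, 10, 9, 8, 3, 17, 13, 15, 16, 11]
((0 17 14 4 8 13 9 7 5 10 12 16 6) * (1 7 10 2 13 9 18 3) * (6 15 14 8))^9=((0 17 8 9 10 12 16 15 14 4 6)(1 7 5 2 13 18 3))^9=(0 4 15 12 9 17 6 14 16 10 8)(1 5 13 3 7 2 18)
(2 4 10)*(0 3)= (0 3)(2 4 10)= [3, 1, 4, 0, 10, 5, 6, 7, 8, 9, 2]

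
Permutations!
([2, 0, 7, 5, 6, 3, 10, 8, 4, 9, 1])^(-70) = (0 7 4 10)(1 2 8 6)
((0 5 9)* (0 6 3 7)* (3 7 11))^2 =((0 5 9 6 7)(3 11))^2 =(11)(0 9 7 5 6)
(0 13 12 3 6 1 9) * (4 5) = (0 13 12 3 6 1 9)(4 5) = [13, 9, 2, 6, 5, 4, 1, 7, 8, 0, 10, 11, 3, 12]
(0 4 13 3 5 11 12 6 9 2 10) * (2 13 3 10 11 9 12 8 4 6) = (0 6 12 2 11 8 4 3 5 9 13 10) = [6, 1, 11, 5, 3, 9, 12, 7, 4, 13, 0, 8, 2, 10]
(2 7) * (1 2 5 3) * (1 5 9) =(1 2 7 9)(3 5) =[0, 2, 7, 5, 4, 3, 6, 9, 8, 1]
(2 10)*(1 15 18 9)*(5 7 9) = (1 15 18 5 7 9)(2 10) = [0, 15, 10, 3, 4, 7, 6, 9, 8, 1, 2, 11, 12, 13, 14, 18, 16, 17, 5]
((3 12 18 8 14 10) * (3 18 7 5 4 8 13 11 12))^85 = (4 13)(5 18)(7 10)(8 11)(12 14)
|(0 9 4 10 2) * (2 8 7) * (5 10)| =8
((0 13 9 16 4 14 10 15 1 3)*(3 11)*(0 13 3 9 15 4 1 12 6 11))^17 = (0 9 12 3 16 6 13 1 11 15)(4 10 14)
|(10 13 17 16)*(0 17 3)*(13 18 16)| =12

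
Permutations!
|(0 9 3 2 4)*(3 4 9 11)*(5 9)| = 7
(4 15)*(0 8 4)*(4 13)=(0 8 13 4 15)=[8, 1, 2, 3, 15, 5, 6, 7, 13, 9, 10, 11, 12, 4, 14, 0]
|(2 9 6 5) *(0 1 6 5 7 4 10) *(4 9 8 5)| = |(0 1 6 7 9 4 10)(2 8 5)| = 21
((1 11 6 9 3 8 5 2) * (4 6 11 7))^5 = (11)(1 3 7 8 4 5 6 2 9) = ((11)(1 7 4 6 9 3 8 5 2))^5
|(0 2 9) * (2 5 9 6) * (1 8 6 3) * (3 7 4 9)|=10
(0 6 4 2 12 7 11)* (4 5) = (0 6 5 4 2 12 7 11) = [6, 1, 12, 3, 2, 4, 5, 11, 8, 9, 10, 0, 7]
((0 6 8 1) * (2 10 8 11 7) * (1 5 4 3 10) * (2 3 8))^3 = (0 7 2 6 3 1 11 10)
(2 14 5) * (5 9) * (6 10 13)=(2 14 9 5)(6 10 13)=[0, 1, 14, 3, 4, 2, 10, 7, 8, 5, 13, 11, 12, 6, 9]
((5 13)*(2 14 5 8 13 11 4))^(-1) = (2 4 11 5 14)(8 13)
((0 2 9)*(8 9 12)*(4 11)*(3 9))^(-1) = (0 9 3 8 12 2)(4 11)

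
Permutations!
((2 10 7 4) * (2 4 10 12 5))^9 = ((2 12 5)(7 10))^9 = (12)(7 10)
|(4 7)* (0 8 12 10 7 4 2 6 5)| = 8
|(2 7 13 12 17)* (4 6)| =|(2 7 13 12 17)(4 6)| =10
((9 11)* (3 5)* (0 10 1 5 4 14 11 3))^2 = (0 1)(3 14 9 4 11)(5 10)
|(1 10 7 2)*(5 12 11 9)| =4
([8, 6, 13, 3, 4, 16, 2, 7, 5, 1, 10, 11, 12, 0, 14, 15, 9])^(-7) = [5, 2, 0, 3, 4, 9, 13, 7, 16, 6, 10, 11, 12, 8, 14, 15, 1]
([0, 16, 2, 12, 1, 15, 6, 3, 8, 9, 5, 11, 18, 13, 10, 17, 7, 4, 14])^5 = (1 18 17 3 5 16 14 4 12 15 7 10)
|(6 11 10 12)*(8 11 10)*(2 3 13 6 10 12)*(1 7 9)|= |(1 7 9)(2 3 13 6 12 10)(8 11)|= 6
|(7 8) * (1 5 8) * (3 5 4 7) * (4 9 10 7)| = 12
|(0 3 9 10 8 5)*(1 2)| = 6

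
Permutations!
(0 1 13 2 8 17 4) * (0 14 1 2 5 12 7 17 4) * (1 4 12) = (0 2 8 12 7 17)(1 13 5)(4 14) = [2, 13, 8, 3, 14, 1, 6, 17, 12, 9, 10, 11, 7, 5, 4, 15, 16, 0]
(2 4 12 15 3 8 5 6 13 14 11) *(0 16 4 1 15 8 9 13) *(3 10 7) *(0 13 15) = [16, 0, 1, 9, 12, 6, 13, 3, 5, 15, 7, 2, 8, 14, 11, 10, 4] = (0 16 4 12 8 5 6 13 14 11 2 1)(3 9 15 10 7)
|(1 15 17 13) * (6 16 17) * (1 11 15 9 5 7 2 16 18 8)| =|(1 9 5 7 2 16 17 13 11 15 6 18 8)| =13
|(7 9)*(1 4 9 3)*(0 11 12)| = 15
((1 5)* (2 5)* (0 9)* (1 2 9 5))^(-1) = (0 9 1 2 5)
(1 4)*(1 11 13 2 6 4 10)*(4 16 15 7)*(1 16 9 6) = (1 10 16 15 7 4 11 13 2)(6 9) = [0, 10, 1, 3, 11, 5, 9, 4, 8, 6, 16, 13, 12, 2, 14, 7, 15]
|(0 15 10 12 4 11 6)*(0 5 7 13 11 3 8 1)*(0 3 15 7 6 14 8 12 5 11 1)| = |(0 7 13 1 3 12 4 15 10 5 6 11 14 8)| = 14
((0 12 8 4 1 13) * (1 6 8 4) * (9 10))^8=((0 12 4 6 8 1 13)(9 10))^8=(0 12 4 6 8 1 13)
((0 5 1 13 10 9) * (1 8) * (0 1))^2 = ((0 5 8)(1 13 10 9))^2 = (0 8 5)(1 10)(9 13)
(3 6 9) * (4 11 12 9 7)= (3 6 7 4 11 12 9)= [0, 1, 2, 6, 11, 5, 7, 4, 8, 3, 10, 12, 9]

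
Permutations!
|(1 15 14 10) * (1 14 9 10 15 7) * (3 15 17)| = 6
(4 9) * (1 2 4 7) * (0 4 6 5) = (0 4 9 7 1 2 6 5) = [4, 2, 6, 3, 9, 0, 5, 1, 8, 7]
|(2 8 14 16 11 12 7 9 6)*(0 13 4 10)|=|(0 13 4 10)(2 8 14 16 11 12 7 9 6)|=36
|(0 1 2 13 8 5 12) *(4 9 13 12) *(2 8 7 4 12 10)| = 20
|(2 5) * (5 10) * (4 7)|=|(2 10 5)(4 7)|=6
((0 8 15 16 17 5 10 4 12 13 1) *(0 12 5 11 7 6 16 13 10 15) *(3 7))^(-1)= ((0 8)(1 12 10 4 5 15 13)(3 7 6 16 17 11))^(-1)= (0 8)(1 13 15 5 4 10 12)(3 11 17 16 6 7)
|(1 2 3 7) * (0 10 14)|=12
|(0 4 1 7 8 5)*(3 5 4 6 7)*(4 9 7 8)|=9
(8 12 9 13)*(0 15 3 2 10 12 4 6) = [15, 1, 10, 2, 6, 5, 0, 7, 4, 13, 12, 11, 9, 8, 14, 3] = (0 15 3 2 10 12 9 13 8 4 6)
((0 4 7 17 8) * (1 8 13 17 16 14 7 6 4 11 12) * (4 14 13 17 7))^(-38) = (17)(0 12 8 11 1)(4 6 14)(7 16 13) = ((17)(0 11 12 1 8)(4 6 14)(7 16 13))^(-38)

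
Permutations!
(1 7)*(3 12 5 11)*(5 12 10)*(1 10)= (12)(1 7 10 5 11 3)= [0, 7, 2, 1, 4, 11, 6, 10, 8, 9, 5, 3, 12]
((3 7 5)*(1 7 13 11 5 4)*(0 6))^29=(0 6)(1 4 7)(3 13 11 5)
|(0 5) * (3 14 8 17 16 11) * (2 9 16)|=8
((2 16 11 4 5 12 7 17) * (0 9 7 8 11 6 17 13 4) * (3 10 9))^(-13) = (0 8 5 13 9 3 11 12 4 7 10)(2 17 6 16)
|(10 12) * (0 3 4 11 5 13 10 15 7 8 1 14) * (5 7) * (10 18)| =24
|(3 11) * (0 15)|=2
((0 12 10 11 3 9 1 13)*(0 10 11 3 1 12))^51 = (1 10 9 11 13 3 12) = ((1 13 10 3 9 12 11))^51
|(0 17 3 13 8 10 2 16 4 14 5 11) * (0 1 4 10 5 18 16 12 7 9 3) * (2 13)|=|(0 17)(1 4 14 18 16 10 13 8 5 11)(2 12 7 9 3)|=10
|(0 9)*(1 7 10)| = 6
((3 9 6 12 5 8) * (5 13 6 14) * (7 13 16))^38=((3 9 14 5 8)(6 12 16 7 13))^38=(3 5 9 8 14)(6 7 12 13 16)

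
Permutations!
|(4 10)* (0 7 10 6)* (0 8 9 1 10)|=|(0 7)(1 10 4 6 8 9)|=6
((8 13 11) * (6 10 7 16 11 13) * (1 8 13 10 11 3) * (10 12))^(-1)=((1 8 6 11 13 12 10 7 16 3))^(-1)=(1 3 16 7 10 12 13 11 6 8)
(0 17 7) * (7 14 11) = [17, 1, 2, 3, 4, 5, 6, 0, 8, 9, 10, 7, 12, 13, 11, 15, 16, 14] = (0 17 14 11 7)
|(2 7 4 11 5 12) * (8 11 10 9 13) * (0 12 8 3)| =|(0 12 2 7 4 10 9 13 3)(5 8 11)| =9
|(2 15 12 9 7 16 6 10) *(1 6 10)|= |(1 6)(2 15 12 9 7 16 10)|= 14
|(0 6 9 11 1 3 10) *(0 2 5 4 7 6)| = |(1 3 10 2 5 4 7 6 9 11)| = 10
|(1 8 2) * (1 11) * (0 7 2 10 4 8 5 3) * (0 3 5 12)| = |(0 7 2 11 1 12)(4 8 10)| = 6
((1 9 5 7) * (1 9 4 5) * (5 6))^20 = (1 6 7)(4 5 9)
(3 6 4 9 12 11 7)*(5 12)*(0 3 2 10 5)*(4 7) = [3, 1, 10, 6, 9, 12, 7, 2, 8, 0, 5, 4, 11] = (0 3 6 7 2 10 5 12 11 4 9)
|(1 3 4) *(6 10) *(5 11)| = |(1 3 4)(5 11)(6 10)| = 6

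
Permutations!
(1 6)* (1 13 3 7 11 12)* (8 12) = (1 6 13 3 7 11 8 12) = [0, 6, 2, 7, 4, 5, 13, 11, 12, 9, 10, 8, 1, 3]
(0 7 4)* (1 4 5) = (0 7 5 1 4) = [7, 4, 2, 3, 0, 1, 6, 5]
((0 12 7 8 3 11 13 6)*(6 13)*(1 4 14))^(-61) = ((0 12 7 8 3 11 6)(1 4 14))^(-61) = (0 7 3 6 12 8 11)(1 14 4)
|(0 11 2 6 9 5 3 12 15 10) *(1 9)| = |(0 11 2 6 1 9 5 3 12 15 10)| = 11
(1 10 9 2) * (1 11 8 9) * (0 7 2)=(0 7 2 11 8 9)(1 10)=[7, 10, 11, 3, 4, 5, 6, 2, 9, 0, 1, 8]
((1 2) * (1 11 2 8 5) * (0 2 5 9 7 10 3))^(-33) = (0 7 1 2 10 8 11 3 9 5)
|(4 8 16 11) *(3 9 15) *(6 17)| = 12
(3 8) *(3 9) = (3 8 9) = [0, 1, 2, 8, 4, 5, 6, 7, 9, 3]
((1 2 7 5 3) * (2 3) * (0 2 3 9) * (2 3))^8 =((0 3 1 9)(2 7 5))^8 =(9)(2 5 7)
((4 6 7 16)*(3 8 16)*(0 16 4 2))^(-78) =((0 16 2)(3 8 4 6 7))^(-78) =(16)(3 4 7 8 6)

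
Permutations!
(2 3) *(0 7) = (0 7)(2 3) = [7, 1, 3, 2, 4, 5, 6, 0]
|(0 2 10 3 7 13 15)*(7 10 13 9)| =|(0 2 13 15)(3 10)(7 9)| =4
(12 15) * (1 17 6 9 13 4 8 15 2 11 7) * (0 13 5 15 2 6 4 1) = (0 13 1 17 4 8 2 11 7)(5 15 12 6 9) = [13, 17, 11, 3, 8, 15, 9, 0, 2, 5, 10, 7, 6, 1, 14, 12, 16, 4]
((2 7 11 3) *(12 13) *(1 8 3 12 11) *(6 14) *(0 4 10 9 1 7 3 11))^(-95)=((0 4 10 9 1 8 11 12 13)(2 3)(6 14))^(-95)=(0 1 13 9 12 10 11 4 8)(2 3)(6 14)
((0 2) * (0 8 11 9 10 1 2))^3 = ((1 2 8 11 9 10))^3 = (1 11)(2 9)(8 10)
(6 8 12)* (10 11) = (6 8 12)(10 11) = [0, 1, 2, 3, 4, 5, 8, 7, 12, 9, 11, 10, 6]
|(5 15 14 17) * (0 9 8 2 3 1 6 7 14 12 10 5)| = |(0 9 8 2 3 1 6 7 14 17)(5 15 12 10)| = 20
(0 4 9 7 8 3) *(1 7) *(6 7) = [4, 6, 2, 0, 9, 5, 7, 8, 3, 1] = (0 4 9 1 6 7 8 3)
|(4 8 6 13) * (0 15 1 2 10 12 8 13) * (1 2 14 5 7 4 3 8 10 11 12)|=15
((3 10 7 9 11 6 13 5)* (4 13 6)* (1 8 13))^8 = ((1 8 13 5 3 10 7 9 11 4))^8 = (1 11 7 3 13)(4 9 10 5 8)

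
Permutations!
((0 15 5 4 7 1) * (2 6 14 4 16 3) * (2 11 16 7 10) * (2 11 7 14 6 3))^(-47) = (0 15 5 14 4 10 11 16 2 3 7 1)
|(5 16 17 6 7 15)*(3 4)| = 6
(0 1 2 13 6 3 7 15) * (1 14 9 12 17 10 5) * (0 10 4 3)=[14, 2, 13, 7, 3, 1, 0, 15, 8, 12, 5, 11, 17, 6, 9, 10, 16, 4]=(0 14 9 12 17 4 3 7 15 10 5 1 2 13 6)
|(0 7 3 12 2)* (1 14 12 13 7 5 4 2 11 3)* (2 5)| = 14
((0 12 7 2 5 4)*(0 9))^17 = ((0 12 7 2 5 4 9))^17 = (0 2 9 7 4 12 5)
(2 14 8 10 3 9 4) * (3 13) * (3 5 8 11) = (2 14 11 3 9 4)(5 8 10 13) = [0, 1, 14, 9, 2, 8, 6, 7, 10, 4, 13, 3, 12, 5, 11]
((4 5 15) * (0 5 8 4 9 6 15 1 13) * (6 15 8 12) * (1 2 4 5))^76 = ((0 1 13)(2 4 12 6 8 5)(9 15))^76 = (15)(0 1 13)(2 8 12)(4 5 6)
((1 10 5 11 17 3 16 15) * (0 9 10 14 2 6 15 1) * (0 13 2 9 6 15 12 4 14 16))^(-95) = (0 14 11 6 9 17 12 10 3 4 5)(1 16)(2 15 13)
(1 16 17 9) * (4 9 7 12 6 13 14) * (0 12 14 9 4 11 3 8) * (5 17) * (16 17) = (0 12 6 13 9 1 17 7 14 11 3 8)(5 16) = [12, 17, 2, 8, 4, 16, 13, 14, 0, 1, 10, 3, 6, 9, 11, 15, 5, 7]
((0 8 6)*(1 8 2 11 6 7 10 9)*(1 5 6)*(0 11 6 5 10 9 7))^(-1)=(0 8 1 11 6 2)(7 10 9)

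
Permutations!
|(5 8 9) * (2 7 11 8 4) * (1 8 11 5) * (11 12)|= |(1 8 9)(2 7 5 4)(11 12)|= 12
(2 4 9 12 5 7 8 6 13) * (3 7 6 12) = [0, 1, 4, 7, 9, 6, 13, 8, 12, 3, 10, 11, 5, 2] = (2 4 9 3 7 8 12 5 6 13)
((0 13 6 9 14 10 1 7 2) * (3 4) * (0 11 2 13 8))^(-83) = ((0 8)(1 7 13 6 9 14 10)(2 11)(3 4))^(-83) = (0 8)(1 7 13 6 9 14 10)(2 11)(3 4)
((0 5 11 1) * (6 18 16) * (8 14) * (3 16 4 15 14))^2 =(0 11)(1 5)(3 6 4 14)(8 16 18 15)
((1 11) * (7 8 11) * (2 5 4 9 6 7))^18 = (11)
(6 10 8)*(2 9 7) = (2 9 7)(6 10 8) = [0, 1, 9, 3, 4, 5, 10, 2, 6, 7, 8]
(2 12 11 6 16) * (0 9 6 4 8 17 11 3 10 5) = [9, 1, 12, 10, 8, 0, 16, 7, 17, 6, 5, 4, 3, 13, 14, 15, 2, 11] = (0 9 6 16 2 12 3 10 5)(4 8 17 11)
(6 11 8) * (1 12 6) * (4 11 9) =(1 12 6 9 4 11 8) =[0, 12, 2, 3, 11, 5, 9, 7, 1, 4, 10, 8, 6]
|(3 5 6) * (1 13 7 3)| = 6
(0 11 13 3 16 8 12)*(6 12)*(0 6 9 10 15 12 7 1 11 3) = [3, 11, 2, 16, 4, 5, 7, 1, 9, 10, 15, 13, 6, 0, 14, 12, 8] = (0 3 16 8 9 10 15 12 6 7 1 11 13)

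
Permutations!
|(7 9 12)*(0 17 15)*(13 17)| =|(0 13 17 15)(7 9 12)| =12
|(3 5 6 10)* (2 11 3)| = 6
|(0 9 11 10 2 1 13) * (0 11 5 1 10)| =|(0 9 5 1 13 11)(2 10)| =6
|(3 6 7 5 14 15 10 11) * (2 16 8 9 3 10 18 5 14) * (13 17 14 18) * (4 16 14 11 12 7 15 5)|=42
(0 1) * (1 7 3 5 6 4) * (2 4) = (0 7 3 5 6 2 4 1) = [7, 0, 4, 5, 1, 6, 2, 3]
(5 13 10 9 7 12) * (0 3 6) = (0 3 6)(5 13 10 9 7 12) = [3, 1, 2, 6, 4, 13, 0, 12, 8, 7, 9, 11, 5, 10]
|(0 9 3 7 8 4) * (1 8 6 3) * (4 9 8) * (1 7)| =8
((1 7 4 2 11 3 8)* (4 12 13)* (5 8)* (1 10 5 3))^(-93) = ((1 7 12 13 4 2 11)(5 8 10))^(-93) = (1 2 13 7 11 4 12)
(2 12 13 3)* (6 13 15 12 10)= (2 10 6 13 3)(12 15)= [0, 1, 10, 2, 4, 5, 13, 7, 8, 9, 6, 11, 15, 3, 14, 12]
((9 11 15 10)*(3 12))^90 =((3 12)(9 11 15 10))^90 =(9 15)(10 11)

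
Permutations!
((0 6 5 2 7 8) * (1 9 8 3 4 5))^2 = (0 1 8 6 9)(2 3 5 7 4)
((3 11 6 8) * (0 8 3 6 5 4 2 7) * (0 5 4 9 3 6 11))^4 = ((0 8 11 4 2 7 5 9 3))^4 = (0 2 3 4 9 11 5 8 7)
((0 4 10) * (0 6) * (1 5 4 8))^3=((0 8 1 5 4 10 6))^3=(0 5 6 1 10 8 4)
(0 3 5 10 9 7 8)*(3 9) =[9, 1, 2, 5, 4, 10, 6, 8, 0, 7, 3] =(0 9 7 8)(3 5 10)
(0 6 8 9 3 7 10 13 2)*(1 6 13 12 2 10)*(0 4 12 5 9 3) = (0 13 10 5 9)(1 6 8 3 7)(2 4 12) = [13, 6, 4, 7, 12, 9, 8, 1, 3, 0, 5, 11, 2, 10]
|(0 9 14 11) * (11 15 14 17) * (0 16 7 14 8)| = |(0 9 17 11 16 7 14 15 8)| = 9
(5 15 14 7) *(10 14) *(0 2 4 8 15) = (0 2 4 8 15 10 14 7 5) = [2, 1, 4, 3, 8, 0, 6, 5, 15, 9, 14, 11, 12, 13, 7, 10]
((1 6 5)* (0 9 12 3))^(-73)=((0 9 12 3)(1 6 5))^(-73)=(0 3 12 9)(1 5 6)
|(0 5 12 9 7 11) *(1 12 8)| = |(0 5 8 1 12 9 7 11)| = 8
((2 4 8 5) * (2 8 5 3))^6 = ((2 4 5 8 3))^6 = (2 4 5 8 3)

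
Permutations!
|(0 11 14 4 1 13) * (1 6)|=7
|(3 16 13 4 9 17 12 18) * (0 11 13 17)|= |(0 11 13 4 9)(3 16 17 12 18)|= 5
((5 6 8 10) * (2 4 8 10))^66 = ((2 4 8)(5 6 10))^66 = (10)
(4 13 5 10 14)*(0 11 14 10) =(0 11 14 4 13 5) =[11, 1, 2, 3, 13, 0, 6, 7, 8, 9, 10, 14, 12, 5, 4]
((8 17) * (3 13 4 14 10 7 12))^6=(17)(3 12 7 10 14 4 13)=((3 13 4 14 10 7 12)(8 17))^6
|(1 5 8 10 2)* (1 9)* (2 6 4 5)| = 15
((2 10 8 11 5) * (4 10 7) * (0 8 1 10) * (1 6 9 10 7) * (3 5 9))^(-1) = ((0 8 11 9 10 6 3 5 2 1 7 4))^(-1) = (0 4 7 1 2 5 3 6 10 9 11 8)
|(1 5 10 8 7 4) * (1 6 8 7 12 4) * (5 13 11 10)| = |(1 13 11 10 7)(4 6 8 12)| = 20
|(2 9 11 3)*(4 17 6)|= 12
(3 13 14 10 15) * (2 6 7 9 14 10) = (2 6 7 9 14)(3 13 10 15) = [0, 1, 6, 13, 4, 5, 7, 9, 8, 14, 15, 11, 12, 10, 2, 3]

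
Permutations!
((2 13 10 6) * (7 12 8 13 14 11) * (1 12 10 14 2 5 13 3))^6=((1 12 8 3)(5 13 14 11 7 10 6))^6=(1 8)(3 12)(5 6 10 7 11 14 13)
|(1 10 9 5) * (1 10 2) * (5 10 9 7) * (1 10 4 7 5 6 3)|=9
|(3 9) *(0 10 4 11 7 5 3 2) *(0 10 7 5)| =14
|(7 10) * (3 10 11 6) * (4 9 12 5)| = |(3 10 7 11 6)(4 9 12 5)| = 20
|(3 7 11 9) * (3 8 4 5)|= 7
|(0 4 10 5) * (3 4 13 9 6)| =|(0 13 9 6 3 4 10 5)| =8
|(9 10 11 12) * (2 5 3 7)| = 4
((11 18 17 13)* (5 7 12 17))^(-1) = ((5 7 12 17 13 11 18))^(-1) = (5 18 11 13 17 12 7)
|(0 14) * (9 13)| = 2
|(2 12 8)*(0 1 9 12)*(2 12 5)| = 10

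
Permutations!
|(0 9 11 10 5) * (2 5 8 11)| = 12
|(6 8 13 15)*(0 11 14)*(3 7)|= 12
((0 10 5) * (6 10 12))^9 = (0 5 10 6 12)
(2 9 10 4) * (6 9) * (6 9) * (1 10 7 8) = (1 10 4 2 9 7 8) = [0, 10, 9, 3, 2, 5, 6, 8, 1, 7, 4]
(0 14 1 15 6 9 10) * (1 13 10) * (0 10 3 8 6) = (0 14 13 3 8 6 9 1 15) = [14, 15, 2, 8, 4, 5, 9, 7, 6, 1, 10, 11, 12, 3, 13, 0]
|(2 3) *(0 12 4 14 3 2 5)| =6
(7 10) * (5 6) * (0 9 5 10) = (0 9 5 6 10 7) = [9, 1, 2, 3, 4, 6, 10, 0, 8, 5, 7]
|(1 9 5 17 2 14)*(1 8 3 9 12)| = 14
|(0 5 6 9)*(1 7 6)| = 6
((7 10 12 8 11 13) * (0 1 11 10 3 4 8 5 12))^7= ((0 1 11 13 7 3 4 8 10)(5 12))^7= (0 8 3 13 1 10 4 7 11)(5 12)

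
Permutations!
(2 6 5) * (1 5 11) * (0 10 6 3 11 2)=(0 10 6 2 3 11 1 5)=[10, 5, 3, 11, 4, 0, 2, 7, 8, 9, 6, 1]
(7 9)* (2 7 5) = (2 7 9 5) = [0, 1, 7, 3, 4, 2, 6, 9, 8, 5]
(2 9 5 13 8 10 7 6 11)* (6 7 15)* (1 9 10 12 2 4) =(1 9 5 13 8 12 2 10 15 6 11 4) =[0, 9, 10, 3, 1, 13, 11, 7, 12, 5, 15, 4, 2, 8, 14, 6]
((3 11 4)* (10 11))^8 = ((3 10 11 4))^8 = (11)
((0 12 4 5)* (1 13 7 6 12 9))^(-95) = (0 7 5 13 4 1 12 9 6)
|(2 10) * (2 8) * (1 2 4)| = 5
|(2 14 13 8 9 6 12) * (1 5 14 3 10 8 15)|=35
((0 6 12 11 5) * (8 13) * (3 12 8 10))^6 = ((0 6 8 13 10 3 12 11 5))^6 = (0 12 13)(3 8 5)(6 11 10)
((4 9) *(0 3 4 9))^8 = (9)(0 4 3) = ((9)(0 3 4))^8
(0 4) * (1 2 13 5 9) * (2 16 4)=(0 2 13 5 9 1 16 4)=[2, 16, 13, 3, 0, 9, 6, 7, 8, 1, 10, 11, 12, 5, 14, 15, 4]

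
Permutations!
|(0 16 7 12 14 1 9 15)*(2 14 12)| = 8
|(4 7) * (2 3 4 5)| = 5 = |(2 3 4 7 5)|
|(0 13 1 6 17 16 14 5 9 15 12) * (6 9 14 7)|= |(0 13 1 9 15 12)(5 14)(6 17 16 7)|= 12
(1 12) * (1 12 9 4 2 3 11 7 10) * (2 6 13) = [0, 9, 3, 11, 6, 5, 13, 10, 8, 4, 1, 7, 12, 2] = (1 9 4 6 13 2 3 11 7 10)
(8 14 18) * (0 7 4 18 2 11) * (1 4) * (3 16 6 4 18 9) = (0 7 1 18 8 14 2 11)(3 16 6 4 9) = [7, 18, 11, 16, 9, 5, 4, 1, 14, 3, 10, 0, 12, 13, 2, 15, 6, 17, 8]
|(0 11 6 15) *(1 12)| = |(0 11 6 15)(1 12)| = 4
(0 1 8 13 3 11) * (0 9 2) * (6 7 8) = (0 1 6 7 8 13 3 11 9 2) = [1, 6, 0, 11, 4, 5, 7, 8, 13, 2, 10, 9, 12, 3]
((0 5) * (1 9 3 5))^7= ((0 1 9 3 5))^7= (0 9 5 1 3)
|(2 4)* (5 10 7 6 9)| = |(2 4)(5 10 7 6 9)| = 10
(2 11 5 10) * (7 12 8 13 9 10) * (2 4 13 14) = (2 11 5 7 12 8 14)(4 13 9 10) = [0, 1, 11, 3, 13, 7, 6, 12, 14, 10, 4, 5, 8, 9, 2]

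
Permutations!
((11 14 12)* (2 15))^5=((2 15)(11 14 12))^5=(2 15)(11 12 14)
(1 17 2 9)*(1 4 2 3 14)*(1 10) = [0, 17, 9, 14, 2, 5, 6, 7, 8, 4, 1, 11, 12, 13, 10, 15, 16, 3] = (1 17 3 14 10)(2 9 4)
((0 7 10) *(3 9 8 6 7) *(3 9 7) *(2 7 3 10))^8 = ((0 9 8 6 10)(2 7))^8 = (0 6 9 10 8)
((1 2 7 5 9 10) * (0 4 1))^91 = ((0 4 1 2 7 5 9 10))^91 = (0 2 9 4 7 10 1 5)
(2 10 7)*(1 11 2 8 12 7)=(1 11 2 10)(7 8 12)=[0, 11, 10, 3, 4, 5, 6, 8, 12, 9, 1, 2, 7]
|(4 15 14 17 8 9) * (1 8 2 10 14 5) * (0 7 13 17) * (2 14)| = |(0 7 13 17 14)(1 8 9 4 15 5)(2 10)| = 30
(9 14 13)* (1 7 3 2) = (1 7 3 2)(9 14 13) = [0, 7, 1, 2, 4, 5, 6, 3, 8, 14, 10, 11, 12, 9, 13]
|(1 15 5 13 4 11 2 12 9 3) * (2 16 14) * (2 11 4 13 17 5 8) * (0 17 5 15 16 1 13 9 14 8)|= 21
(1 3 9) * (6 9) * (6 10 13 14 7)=(1 3 10 13 14 7 6 9)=[0, 3, 2, 10, 4, 5, 9, 6, 8, 1, 13, 11, 12, 14, 7]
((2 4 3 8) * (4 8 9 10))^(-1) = (2 8)(3 4 10 9)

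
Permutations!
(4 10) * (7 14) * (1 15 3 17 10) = [0, 15, 2, 17, 1, 5, 6, 14, 8, 9, 4, 11, 12, 13, 7, 3, 16, 10] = (1 15 3 17 10 4)(7 14)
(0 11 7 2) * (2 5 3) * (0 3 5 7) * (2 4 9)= (0 11)(2 3 4 9)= [11, 1, 3, 4, 9, 5, 6, 7, 8, 2, 10, 0]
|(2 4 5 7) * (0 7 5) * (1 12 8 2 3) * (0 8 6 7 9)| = |(0 9)(1 12 6 7 3)(2 4 8)| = 30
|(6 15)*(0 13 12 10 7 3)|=6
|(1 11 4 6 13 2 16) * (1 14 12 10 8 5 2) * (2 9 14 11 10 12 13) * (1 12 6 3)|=14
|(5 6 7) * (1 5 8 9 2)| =7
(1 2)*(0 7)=(0 7)(1 2)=[7, 2, 1, 3, 4, 5, 6, 0]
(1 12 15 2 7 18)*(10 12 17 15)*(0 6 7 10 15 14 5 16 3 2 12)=(0 6 7 18 1 17 14 5 16 3 2 10)(12 15)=[6, 17, 10, 2, 4, 16, 7, 18, 8, 9, 0, 11, 15, 13, 5, 12, 3, 14, 1]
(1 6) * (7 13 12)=(1 6)(7 13 12)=[0, 6, 2, 3, 4, 5, 1, 13, 8, 9, 10, 11, 7, 12]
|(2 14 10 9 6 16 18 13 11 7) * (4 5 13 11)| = |(2 14 10 9 6 16 18 11 7)(4 5 13)| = 9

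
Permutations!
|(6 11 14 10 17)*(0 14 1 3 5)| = 9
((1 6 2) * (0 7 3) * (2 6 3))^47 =(0 2 3 7 1)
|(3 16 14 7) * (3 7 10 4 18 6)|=7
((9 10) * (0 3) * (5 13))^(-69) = (0 3)(5 13)(9 10)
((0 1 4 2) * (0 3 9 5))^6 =(0 5 9 3 2 4 1)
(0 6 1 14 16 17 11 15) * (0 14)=(0 6 1)(11 15 14 16 17)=[6, 0, 2, 3, 4, 5, 1, 7, 8, 9, 10, 15, 12, 13, 16, 14, 17, 11]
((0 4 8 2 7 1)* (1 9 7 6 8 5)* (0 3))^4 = (9)(0 3 1 5 4)(2 6 8)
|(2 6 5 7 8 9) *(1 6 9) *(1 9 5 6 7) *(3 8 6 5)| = |(1 7 6 5)(2 3 8 9)| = 4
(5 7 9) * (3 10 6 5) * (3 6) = (3 10)(5 7 9 6) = [0, 1, 2, 10, 4, 7, 5, 9, 8, 6, 3]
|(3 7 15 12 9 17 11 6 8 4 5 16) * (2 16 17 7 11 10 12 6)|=|(2 16 3 11)(4 5 17 10 12 9 7 15 6 8)|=20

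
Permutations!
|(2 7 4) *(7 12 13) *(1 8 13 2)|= 10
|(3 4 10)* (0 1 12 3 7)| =7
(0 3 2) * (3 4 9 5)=(0 4 9 5 3 2)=[4, 1, 0, 2, 9, 3, 6, 7, 8, 5]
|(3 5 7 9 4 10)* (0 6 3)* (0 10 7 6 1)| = |(10)(0 1)(3 5 6)(4 7 9)| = 6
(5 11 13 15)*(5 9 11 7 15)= [0, 1, 2, 3, 4, 7, 6, 15, 8, 11, 10, 13, 12, 5, 14, 9]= (5 7 15 9 11 13)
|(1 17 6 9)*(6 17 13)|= |(17)(1 13 6 9)|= 4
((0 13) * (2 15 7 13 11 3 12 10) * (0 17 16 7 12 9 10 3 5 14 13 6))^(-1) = (0 6 7 16 17 13 14 5 11)(2 10 9 3 12 15)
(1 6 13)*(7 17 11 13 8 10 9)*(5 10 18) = (1 6 8 18 5 10 9 7 17 11 13) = [0, 6, 2, 3, 4, 10, 8, 17, 18, 7, 9, 13, 12, 1, 14, 15, 16, 11, 5]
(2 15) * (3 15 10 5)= [0, 1, 10, 15, 4, 3, 6, 7, 8, 9, 5, 11, 12, 13, 14, 2]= (2 10 5 3 15)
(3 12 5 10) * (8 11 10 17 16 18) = (3 12 5 17 16 18 8 11 10) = [0, 1, 2, 12, 4, 17, 6, 7, 11, 9, 3, 10, 5, 13, 14, 15, 18, 16, 8]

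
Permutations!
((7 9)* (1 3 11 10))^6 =(1 11)(3 10)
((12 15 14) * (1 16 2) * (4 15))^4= (1 16 2)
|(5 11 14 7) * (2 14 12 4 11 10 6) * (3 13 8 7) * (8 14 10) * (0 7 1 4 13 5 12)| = 33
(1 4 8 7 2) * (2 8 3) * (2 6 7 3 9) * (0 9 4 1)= (0 9 2)(3 6 7 8)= [9, 1, 0, 6, 4, 5, 7, 8, 3, 2]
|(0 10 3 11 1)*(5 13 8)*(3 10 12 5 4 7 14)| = 11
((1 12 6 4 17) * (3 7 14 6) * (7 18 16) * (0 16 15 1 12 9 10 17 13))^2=(0 7 6 13 16 14 4)(1 10 12 18)(3 15 9 17)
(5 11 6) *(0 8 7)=(0 8 7)(5 11 6)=[8, 1, 2, 3, 4, 11, 5, 0, 7, 9, 10, 6]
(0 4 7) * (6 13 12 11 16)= (0 4 7)(6 13 12 11 16)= [4, 1, 2, 3, 7, 5, 13, 0, 8, 9, 10, 16, 11, 12, 14, 15, 6]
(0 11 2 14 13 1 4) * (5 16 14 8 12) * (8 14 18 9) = (0 11 2 14 13 1 4)(5 16 18 9 8 12) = [11, 4, 14, 3, 0, 16, 6, 7, 12, 8, 10, 2, 5, 1, 13, 15, 18, 17, 9]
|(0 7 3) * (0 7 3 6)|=4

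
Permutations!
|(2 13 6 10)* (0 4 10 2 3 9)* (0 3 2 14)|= 14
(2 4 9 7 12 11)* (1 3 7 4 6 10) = [0, 3, 6, 7, 9, 5, 10, 12, 8, 4, 1, 2, 11] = (1 3 7 12 11 2 6 10)(4 9)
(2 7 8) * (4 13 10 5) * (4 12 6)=(2 7 8)(4 13 10 5 12 6)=[0, 1, 7, 3, 13, 12, 4, 8, 2, 9, 5, 11, 6, 10]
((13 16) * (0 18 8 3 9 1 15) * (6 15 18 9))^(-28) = ((0 9 1 18 8 3 6 15)(13 16))^(-28) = (0 8)(1 6)(3 9)(15 18)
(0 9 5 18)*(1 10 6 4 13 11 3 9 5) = [5, 10, 2, 9, 13, 18, 4, 7, 8, 1, 6, 3, 12, 11, 14, 15, 16, 17, 0] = (0 5 18)(1 10 6 4 13 11 3 9)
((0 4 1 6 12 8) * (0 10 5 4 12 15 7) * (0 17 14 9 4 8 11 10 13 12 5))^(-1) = (0 10 11 12 13 8 5)(1 4 9 14 17 7 15 6)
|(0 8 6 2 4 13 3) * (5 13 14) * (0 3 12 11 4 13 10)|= 11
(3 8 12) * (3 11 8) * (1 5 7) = (1 5 7)(8 12 11) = [0, 5, 2, 3, 4, 7, 6, 1, 12, 9, 10, 8, 11]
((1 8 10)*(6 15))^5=((1 8 10)(6 15))^5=(1 10 8)(6 15)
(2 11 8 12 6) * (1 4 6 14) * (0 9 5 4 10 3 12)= (0 9 5 4 6 2 11 8)(1 10 3 12 14)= [9, 10, 11, 12, 6, 4, 2, 7, 0, 5, 3, 8, 14, 13, 1]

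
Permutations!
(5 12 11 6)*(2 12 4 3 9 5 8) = (2 12 11 6 8)(3 9 5 4) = [0, 1, 12, 9, 3, 4, 8, 7, 2, 5, 10, 6, 11]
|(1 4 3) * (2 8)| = |(1 4 3)(2 8)| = 6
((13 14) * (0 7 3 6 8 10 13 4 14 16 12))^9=((0 7 3 6 8 10 13 16 12)(4 14))^9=(16)(4 14)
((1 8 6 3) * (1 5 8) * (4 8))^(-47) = ((3 5 4 8 6))^(-47) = (3 8 5 6 4)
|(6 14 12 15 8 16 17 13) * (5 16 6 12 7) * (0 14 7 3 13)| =|(0 14 3 13 12 15 8 6 7 5 16 17)| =12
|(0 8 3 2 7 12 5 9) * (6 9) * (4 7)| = |(0 8 3 2 4 7 12 5 6 9)| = 10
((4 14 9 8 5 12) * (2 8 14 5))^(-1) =(2 8)(4 12 5)(9 14)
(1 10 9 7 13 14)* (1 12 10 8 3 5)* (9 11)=(1 8 3 5)(7 13 14 12 10 11 9)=[0, 8, 2, 5, 4, 1, 6, 13, 3, 7, 11, 9, 10, 14, 12]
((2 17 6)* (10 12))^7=((2 17 6)(10 12))^7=(2 17 6)(10 12)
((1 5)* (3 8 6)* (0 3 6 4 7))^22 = (0 8 7 3 4)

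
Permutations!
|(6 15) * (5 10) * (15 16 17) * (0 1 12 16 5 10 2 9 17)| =|(0 1 12 16)(2 9 17 15 6 5)| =12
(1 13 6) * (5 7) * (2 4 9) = (1 13 6)(2 4 9)(5 7) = [0, 13, 4, 3, 9, 7, 1, 5, 8, 2, 10, 11, 12, 6]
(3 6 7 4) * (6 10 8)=(3 10 8 6 7 4)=[0, 1, 2, 10, 3, 5, 7, 4, 6, 9, 8]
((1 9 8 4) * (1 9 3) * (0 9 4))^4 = ((0 9 8)(1 3))^4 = (0 9 8)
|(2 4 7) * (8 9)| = |(2 4 7)(8 9)| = 6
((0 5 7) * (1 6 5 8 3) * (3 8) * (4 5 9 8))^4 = ((0 3 1 6 9 8 4 5 7))^4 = (0 9 7 6 5 1 4 3 8)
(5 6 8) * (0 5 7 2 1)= (0 5 6 8 7 2 1)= [5, 0, 1, 3, 4, 6, 8, 2, 7]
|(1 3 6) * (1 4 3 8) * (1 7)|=|(1 8 7)(3 6 4)|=3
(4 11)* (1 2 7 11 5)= (1 2 7 11 4 5)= [0, 2, 7, 3, 5, 1, 6, 11, 8, 9, 10, 4]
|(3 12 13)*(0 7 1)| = 3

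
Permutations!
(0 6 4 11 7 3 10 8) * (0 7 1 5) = (0 6 4 11 1 5)(3 10 8 7) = [6, 5, 2, 10, 11, 0, 4, 3, 7, 9, 8, 1]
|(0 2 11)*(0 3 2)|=|(2 11 3)|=3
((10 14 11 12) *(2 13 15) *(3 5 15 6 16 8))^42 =((2 13 6 16 8 3 5 15)(10 14 11 12))^42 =(2 6 8 5)(3 15 13 16)(10 11)(12 14)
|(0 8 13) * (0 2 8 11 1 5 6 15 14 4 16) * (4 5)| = |(0 11 1 4 16)(2 8 13)(5 6 15 14)| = 60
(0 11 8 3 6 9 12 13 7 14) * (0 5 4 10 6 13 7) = (0 11 8 3 13)(4 10 6 9 12 7 14 5) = [11, 1, 2, 13, 10, 4, 9, 14, 3, 12, 6, 8, 7, 0, 5]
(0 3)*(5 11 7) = (0 3)(5 11 7) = [3, 1, 2, 0, 4, 11, 6, 5, 8, 9, 10, 7]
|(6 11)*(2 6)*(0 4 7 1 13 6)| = |(0 4 7 1 13 6 11 2)| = 8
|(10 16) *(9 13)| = |(9 13)(10 16)| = 2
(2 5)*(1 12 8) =(1 12 8)(2 5) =[0, 12, 5, 3, 4, 2, 6, 7, 1, 9, 10, 11, 8]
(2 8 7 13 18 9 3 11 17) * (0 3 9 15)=[3, 1, 8, 11, 4, 5, 6, 13, 7, 9, 10, 17, 12, 18, 14, 0, 16, 2, 15]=(0 3 11 17 2 8 7 13 18 15)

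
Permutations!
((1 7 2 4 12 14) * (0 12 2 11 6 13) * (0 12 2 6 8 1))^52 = (0 6 14 4 12 2 13)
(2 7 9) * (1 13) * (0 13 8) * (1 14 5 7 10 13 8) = (0 8)(2 10 13 14 5 7 9) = [8, 1, 10, 3, 4, 7, 6, 9, 0, 2, 13, 11, 12, 14, 5]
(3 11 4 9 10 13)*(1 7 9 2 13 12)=(1 7 9 10 12)(2 13 3 11 4)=[0, 7, 13, 11, 2, 5, 6, 9, 8, 10, 12, 4, 1, 3]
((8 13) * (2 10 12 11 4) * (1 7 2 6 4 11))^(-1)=(1 12 10 2 7)(4 6)(8 13)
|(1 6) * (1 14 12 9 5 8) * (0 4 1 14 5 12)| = 14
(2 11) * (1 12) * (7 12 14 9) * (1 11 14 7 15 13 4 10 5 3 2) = (1 7 12 11)(2 14 9 15 13 4 10 5 3) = [0, 7, 14, 2, 10, 3, 6, 12, 8, 15, 5, 1, 11, 4, 9, 13]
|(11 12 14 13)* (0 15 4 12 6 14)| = |(0 15 4 12)(6 14 13 11)| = 4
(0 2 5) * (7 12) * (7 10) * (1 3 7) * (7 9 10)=(0 2 5)(1 3 9 10)(7 12)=[2, 3, 5, 9, 4, 0, 6, 12, 8, 10, 1, 11, 7]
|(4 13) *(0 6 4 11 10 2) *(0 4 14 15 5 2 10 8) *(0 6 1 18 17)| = 36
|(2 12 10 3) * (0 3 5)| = 6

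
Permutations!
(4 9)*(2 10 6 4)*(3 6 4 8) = [0, 1, 10, 6, 9, 5, 8, 7, 3, 2, 4] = (2 10 4 9)(3 6 8)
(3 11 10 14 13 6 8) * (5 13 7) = (3 11 10 14 7 5 13 6 8) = [0, 1, 2, 11, 4, 13, 8, 5, 3, 9, 14, 10, 12, 6, 7]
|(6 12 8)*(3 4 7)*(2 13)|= |(2 13)(3 4 7)(6 12 8)|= 6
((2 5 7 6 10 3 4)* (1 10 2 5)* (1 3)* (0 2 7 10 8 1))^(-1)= (0 10 5 4 3 2)(1 8)(6 7)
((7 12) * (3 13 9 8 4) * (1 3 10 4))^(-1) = (1 8 9 13 3)(4 10)(7 12) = ((1 3 13 9 8)(4 10)(7 12))^(-1)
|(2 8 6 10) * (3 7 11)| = |(2 8 6 10)(3 7 11)| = 12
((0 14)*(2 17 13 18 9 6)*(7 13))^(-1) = (0 14)(2 6 9 18 13 7 17)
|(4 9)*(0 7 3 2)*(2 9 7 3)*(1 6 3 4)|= |(0 4 7 2)(1 6 3 9)|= 4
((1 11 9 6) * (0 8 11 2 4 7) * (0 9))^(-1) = (0 11 8)(1 6 9 7 4 2)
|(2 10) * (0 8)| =2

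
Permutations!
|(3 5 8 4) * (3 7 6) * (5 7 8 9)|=6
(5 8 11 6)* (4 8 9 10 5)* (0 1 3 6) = (0 1 3 6 4 8 11)(5 9 10) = [1, 3, 2, 6, 8, 9, 4, 7, 11, 10, 5, 0]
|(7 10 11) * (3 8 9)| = 3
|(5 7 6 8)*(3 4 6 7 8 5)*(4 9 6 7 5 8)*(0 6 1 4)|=|(0 6 8 3 9 1 4 7 5)|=9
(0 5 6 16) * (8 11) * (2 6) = [5, 1, 6, 3, 4, 2, 16, 7, 11, 9, 10, 8, 12, 13, 14, 15, 0] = (0 5 2 6 16)(8 11)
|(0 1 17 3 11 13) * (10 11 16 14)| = |(0 1 17 3 16 14 10 11 13)| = 9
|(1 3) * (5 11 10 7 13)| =|(1 3)(5 11 10 7 13)| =10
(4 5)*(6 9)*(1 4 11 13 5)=(1 4)(5 11 13)(6 9)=[0, 4, 2, 3, 1, 11, 9, 7, 8, 6, 10, 13, 12, 5]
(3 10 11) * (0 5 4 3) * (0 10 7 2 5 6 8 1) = [6, 0, 5, 7, 3, 4, 8, 2, 1, 9, 11, 10] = (0 6 8 1)(2 5 4 3 7)(10 11)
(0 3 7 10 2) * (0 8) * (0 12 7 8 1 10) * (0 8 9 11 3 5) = [5, 10, 1, 9, 4, 0, 6, 8, 12, 11, 2, 3, 7] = (0 5)(1 10 2)(3 9 11)(7 8 12)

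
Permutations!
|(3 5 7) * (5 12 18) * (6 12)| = |(3 6 12 18 5 7)| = 6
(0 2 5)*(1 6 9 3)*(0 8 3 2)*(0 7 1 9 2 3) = (0 7 1 6 2 5 8)(3 9) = [7, 6, 5, 9, 4, 8, 2, 1, 0, 3]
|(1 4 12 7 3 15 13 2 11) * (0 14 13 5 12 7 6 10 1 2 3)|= 12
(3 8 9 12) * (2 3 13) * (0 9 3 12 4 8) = (0 9 4 8 3)(2 12 13) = [9, 1, 12, 0, 8, 5, 6, 7, 3, 4, 10, 11, 13, 2]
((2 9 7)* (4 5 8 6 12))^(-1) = ((2 9 7)(4 5 8 6 12))^(-1) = (2 7 9)(4 12 6 8 5)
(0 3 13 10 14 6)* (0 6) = (0 3 13 10 14) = [3, 1, 2, 13, 4, 5, 6, 7, 8, 9, 14, 11, 12, 10, 0]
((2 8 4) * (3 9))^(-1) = (2 4 8)(3 9)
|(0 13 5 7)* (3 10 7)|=|(0 13 5 3 10 7)|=6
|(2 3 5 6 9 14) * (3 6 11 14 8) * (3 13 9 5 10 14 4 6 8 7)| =|(2 8 13 9 7 3 10 14)(4 6 5 11)| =8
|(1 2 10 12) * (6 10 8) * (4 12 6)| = 10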